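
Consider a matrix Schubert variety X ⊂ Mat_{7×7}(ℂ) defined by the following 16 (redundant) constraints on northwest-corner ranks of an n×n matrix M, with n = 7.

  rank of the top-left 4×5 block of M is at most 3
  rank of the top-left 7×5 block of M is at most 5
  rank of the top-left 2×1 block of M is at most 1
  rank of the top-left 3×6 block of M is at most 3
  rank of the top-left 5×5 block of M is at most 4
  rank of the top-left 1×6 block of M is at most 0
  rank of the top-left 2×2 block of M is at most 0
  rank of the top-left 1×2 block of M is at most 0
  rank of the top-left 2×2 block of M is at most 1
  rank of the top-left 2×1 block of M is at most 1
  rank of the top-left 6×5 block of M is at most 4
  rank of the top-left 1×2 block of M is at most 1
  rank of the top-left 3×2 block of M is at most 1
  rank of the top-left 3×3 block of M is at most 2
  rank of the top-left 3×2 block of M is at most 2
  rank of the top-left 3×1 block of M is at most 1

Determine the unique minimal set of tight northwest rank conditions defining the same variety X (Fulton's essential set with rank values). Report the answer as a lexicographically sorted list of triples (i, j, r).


Recovering R(i,j) via the rank-extension bound from the 16 conditions:

  R[1]: 0  0  0  0  0  0  1
  R[2]: 0  0  1  1  1  1  2
  R[3]: 1  1  2  2  2  2  3
  R[4]: 1  2  3  3  3  3  4
  R[5]: 1  2  3  4  4  4  5
  R[6]: 1  2  3  4  4  5  6
  R[7]: 1  2  3  4  5  6  7

so w = (7, 3, 1, 2, 4, 6, 5).

Fulton essential set (3 of the 9 Rothe cells):

[(1, 6, 0), (2, 2, 0), (6, 5, 4)]


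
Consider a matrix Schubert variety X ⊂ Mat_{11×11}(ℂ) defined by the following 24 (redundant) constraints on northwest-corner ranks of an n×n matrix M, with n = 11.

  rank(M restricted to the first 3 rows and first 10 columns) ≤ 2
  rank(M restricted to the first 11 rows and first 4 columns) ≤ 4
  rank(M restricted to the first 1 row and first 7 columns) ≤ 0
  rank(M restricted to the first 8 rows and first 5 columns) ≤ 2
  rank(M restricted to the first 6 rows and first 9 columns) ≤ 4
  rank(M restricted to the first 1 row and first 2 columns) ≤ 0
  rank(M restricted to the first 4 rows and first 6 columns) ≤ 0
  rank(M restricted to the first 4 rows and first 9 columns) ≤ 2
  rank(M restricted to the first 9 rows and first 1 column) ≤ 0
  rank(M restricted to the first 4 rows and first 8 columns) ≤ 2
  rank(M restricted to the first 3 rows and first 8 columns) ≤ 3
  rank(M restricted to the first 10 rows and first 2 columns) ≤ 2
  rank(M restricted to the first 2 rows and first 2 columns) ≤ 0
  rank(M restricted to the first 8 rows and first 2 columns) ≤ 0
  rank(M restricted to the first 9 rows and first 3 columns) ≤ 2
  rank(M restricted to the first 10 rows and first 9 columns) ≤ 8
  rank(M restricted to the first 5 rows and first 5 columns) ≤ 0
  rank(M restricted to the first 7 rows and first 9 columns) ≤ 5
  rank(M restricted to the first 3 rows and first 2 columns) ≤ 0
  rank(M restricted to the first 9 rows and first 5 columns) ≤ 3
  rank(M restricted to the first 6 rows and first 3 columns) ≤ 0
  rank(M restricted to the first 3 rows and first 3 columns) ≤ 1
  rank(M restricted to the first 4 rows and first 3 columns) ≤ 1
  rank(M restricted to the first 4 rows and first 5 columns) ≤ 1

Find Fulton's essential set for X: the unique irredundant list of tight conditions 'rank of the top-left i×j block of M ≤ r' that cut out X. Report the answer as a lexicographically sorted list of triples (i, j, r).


Rank table r_w(11×11) implied by the 24 constraints:

  0 0 0 0 0 0 0 1 1 1 1
  0 0 0 0 0 0 1 2 2 2 2
  0 0 0 0 0 0 1 2 2 2 3
  0 0 0 0 0 0 1 2 2 3 4
  0 0 0 0 0 1 2 3 3 4 5
  0 0 0 1 1 2 3 4 4 5 6
  0 0 1 2 2 3 4 5 5 6 7
  0 0 1 2 2 3 4 5 6 7 8
  0 1 2 3 3 4 5 6 7 8 9
  1 2 3 4 4 5 6 7 8 9 10
  1 2 3 4 5 6 7 8 9 10 11

giving w = (8, 7, 11, 10, 6, 4, 3, 9, 2, 1, 5) via Δ²R.

9 SE-corners of the 42-cell Rothe diagram give Ess(w):

[(1, 7, 0), (3, 10, 2), (4, 6, 0), (4, 9, 2), (5, 5, 0), (6, 3, 0), (8, 2, 0), (8, 5, 2), (9, 1, 0)]


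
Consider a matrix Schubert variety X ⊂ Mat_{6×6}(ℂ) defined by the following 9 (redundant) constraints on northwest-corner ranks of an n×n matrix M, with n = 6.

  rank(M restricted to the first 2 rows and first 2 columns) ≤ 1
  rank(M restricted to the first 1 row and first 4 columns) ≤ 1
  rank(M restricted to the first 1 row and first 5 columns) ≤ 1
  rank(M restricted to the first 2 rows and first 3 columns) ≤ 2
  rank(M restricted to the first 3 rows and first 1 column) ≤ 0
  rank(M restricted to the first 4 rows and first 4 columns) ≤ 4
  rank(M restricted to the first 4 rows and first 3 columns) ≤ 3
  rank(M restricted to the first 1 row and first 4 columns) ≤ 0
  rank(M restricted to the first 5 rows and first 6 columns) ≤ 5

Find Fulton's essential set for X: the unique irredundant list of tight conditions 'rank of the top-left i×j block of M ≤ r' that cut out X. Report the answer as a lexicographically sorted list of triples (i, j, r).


Recovering R(i,j) via the rank-extension bound from the 9 conditions:

  i=1: 0 | 0 | 0 | 0 | 1 | 1
  i=2: 0 | 1 | 1 | 1 | 2 | 2
  i=3: 0 | 1 | 2 | 2 | 3 | 3
  i=4: 1 | 2 | 3 | 3 | 4 | 4
  i=5: 1 | 2 | 3 | 4 | 5 | 5
  i=6: 1 | 2 | 3 | 4 | 5 | 6

second differences of R give the permutation w = (5, 2, 3, 1, 4, 6).

|D(w)|=6, |Ess(w)|=2:

[(1, 4, 0), (3, 1, 0)]


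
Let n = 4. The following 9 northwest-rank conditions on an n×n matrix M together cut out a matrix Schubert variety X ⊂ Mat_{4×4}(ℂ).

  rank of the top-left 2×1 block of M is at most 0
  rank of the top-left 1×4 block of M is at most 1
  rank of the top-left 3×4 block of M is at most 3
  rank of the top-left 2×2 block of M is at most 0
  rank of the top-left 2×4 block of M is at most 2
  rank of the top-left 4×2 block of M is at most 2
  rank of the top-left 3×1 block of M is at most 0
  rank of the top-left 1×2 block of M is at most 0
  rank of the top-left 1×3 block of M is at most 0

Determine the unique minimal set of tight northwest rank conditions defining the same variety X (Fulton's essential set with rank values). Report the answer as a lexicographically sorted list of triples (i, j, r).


Computing R[i][j] = min implied NW-rank bound (n=4, 9 conditions):

  i=1: 0 | 0 | 0 | 1
  i=2: 0 | 0 | 1 | 2
  i=3: 0 | 1 | 2 | 3
  i=4: 1 | 2 | 3 | 4

giving w = (4, 3, 2, 1) via Δ²R.

Rothe diagram D(w) (6 cells), 3 SE-corners (essential conditions):

[(1, 3, 0), (2, 2, 0), (3, 1, 0)]


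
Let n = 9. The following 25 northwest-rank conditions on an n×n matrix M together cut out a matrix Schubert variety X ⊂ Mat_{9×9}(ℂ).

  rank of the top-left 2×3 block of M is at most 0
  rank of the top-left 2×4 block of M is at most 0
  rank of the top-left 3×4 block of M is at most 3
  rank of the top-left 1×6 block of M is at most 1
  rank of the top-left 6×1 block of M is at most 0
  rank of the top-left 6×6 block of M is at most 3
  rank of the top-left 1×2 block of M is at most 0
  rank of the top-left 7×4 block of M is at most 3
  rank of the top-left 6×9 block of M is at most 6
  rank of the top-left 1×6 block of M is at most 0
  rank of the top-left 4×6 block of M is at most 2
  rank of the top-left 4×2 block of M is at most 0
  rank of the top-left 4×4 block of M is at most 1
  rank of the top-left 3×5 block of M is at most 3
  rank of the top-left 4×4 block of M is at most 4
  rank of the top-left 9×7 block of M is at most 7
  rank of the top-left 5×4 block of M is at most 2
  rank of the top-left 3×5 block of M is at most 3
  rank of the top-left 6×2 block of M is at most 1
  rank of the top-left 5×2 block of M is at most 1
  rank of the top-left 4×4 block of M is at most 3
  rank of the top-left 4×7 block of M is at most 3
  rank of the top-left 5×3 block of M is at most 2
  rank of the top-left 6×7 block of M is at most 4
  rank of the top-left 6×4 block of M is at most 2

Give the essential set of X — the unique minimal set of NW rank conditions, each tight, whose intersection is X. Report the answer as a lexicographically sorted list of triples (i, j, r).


Rank table r_w(9×9) implied by the 25 constraints:

  R[1]: 0 | 0 | 0 | 0 | 0 | 0 | 1 | 1 | 1
  R[2]: 0 | 0 | 0 | 0 | 1 | 1 | 2 | 2 | 2
  R[3]: 0 | 0 | 1 | 1 | 2 | 2 | 3 | 3 | 3
  R[4]: 0 | 0 | 1 | 1 | 2 | 2 | 3 | 4 | 4
  R[5]: 0 | 1 | 2 | 2 | 3 | 3 | 4 | 5 | 5
  R[6]: 0 | 1 | 2 | 2 | 3 | 3 | 4 | 5 | 6
  R[7]: 1 | 2 | 3 | 3 | 4 | 4 | 5 | 6 | 7
  R[8]: 1 | 2 | 3 | 4 | 5 | 5 | 6 | 7 | 8
  R[9]: 1 | 2 | 3 | 4 | 5 | 6 | 7 | 8 | 9

second differences of R give the permutation w = (7, 5, 3, 8, 2, 9, 1, 4, 6).

Fulton essential set (8 of the 20 Rothe cells):

[(1, 6, 0), (2, 4, 0), (4, 2, 0), (4, 4, 1), (4, 6, 2), (6, 1, 0), (6, 4, 2), (6, 6, 3)]


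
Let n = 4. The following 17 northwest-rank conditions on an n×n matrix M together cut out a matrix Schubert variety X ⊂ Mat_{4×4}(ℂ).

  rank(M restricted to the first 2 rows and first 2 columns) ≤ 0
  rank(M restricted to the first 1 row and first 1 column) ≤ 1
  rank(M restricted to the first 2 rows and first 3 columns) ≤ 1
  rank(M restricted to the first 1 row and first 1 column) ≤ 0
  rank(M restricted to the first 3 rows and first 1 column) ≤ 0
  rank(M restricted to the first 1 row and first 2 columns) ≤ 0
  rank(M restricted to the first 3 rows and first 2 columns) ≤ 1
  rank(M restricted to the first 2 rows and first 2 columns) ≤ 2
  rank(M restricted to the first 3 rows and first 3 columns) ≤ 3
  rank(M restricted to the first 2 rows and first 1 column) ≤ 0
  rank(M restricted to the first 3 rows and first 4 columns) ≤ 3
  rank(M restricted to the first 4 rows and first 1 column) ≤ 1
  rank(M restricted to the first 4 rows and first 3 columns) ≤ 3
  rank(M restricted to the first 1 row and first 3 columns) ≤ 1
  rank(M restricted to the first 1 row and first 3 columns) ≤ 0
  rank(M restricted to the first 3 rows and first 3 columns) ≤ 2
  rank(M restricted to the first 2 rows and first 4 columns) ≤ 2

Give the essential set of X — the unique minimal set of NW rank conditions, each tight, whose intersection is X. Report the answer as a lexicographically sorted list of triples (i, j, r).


Propagating the 17 rank bounds to every northwest block:

  row 1: 0 0 0 1
  row 2: 0 0 1 2
  row 3: 0 1 2 3
  row 4: 1 2 3 4

so w = (4, 3, 2, 1).

3 SE-corners of the 6-cell Rothe diagram give Ess(w):

[(1, 3, 0), (2, 2, 0), (3, 1, 0)]


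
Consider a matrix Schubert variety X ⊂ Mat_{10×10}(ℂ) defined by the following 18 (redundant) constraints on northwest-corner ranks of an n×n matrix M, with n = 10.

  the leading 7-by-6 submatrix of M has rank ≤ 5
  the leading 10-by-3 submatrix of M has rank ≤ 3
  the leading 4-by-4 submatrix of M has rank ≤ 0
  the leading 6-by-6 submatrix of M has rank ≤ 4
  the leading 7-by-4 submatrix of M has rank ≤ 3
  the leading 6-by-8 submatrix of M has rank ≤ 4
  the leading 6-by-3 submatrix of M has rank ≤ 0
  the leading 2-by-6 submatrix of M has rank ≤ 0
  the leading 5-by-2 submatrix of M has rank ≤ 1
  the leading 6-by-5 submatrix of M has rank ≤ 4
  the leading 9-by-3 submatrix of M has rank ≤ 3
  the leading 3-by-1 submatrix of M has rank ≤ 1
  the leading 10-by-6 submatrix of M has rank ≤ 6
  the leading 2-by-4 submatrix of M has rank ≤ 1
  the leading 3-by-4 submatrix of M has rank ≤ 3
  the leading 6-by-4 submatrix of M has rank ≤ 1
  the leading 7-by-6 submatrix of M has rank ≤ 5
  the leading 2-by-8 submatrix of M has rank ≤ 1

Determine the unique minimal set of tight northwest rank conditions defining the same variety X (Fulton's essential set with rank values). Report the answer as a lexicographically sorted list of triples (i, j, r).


Reconstructing r_w from the 18 given conditions:

  i=1: 0, 0, 0, 0, 0, 0, 1, 1, 1, 1
  i=2: 0, 0, 0, 0, 0, 0, 1, 1, 2, 2
  i=3: 0, 0, 0, 0, 1, 1, 2, 2, 3, 3
  i=4: 0, 0, 0, 0, 1, 2, 3, 3, 4, 4
  i=5: 0, 0, 0, 1, 2, 3, 4, 4, 5, 5
  i=6: 0, 0, 0, 1, 2, 3, 4, 4, 5, 6
  i=7: 1, 1, 1, 2, 3, 4, 5, 5, 6, 7
  i=8: 1, 2, 2, 3, 4, 5, 6, 6, 7, 8
  i=9: 1, 2, 3, 4, 5, 6, 7, 7, 8, 9
  i=10: 1, 2, 3, 4, 5, 6, 7, 8, 9, 10

second differences of R give the permutation w = (7, 9, 5, 6, 4, 10, 1, 2, 3, 8).

Rothe diagram D(w) (28 cells), 5 SE-corners (essential conditions):

[(2, 6, 0), (2, 8, 1), (4, 4, 0), (6, 3, 0), (6, 8, 4)]


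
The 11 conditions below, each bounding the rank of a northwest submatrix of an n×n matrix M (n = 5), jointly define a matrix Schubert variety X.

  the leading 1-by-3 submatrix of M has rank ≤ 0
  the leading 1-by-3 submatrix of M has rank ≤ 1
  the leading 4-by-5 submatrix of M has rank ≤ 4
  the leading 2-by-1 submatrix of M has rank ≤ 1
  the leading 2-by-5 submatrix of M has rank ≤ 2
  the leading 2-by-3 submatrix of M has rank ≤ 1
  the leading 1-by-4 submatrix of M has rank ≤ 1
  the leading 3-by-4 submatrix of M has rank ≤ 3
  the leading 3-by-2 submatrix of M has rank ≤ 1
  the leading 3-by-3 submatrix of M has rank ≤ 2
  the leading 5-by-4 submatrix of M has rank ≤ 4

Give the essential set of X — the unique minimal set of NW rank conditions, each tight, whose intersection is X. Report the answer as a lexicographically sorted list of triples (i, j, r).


Propagating the 11 rank bounds to every northwest block:

  row 1: 0, 0, 0, 1, 1
  row 2: 1, 1, 1, 2, 2
  row 3: 1, 1, 2, 3, 3
  row 4: 1, 2, 3, 4, 4
  row 5: 1, 2, 3, 4, 5

second differences of R give the permutation w = (4, 1, 3, 2, 5).

|D(w)|=4, |Ess(w)|=2:

[(1, 3, 0), (3, 2, 1)]


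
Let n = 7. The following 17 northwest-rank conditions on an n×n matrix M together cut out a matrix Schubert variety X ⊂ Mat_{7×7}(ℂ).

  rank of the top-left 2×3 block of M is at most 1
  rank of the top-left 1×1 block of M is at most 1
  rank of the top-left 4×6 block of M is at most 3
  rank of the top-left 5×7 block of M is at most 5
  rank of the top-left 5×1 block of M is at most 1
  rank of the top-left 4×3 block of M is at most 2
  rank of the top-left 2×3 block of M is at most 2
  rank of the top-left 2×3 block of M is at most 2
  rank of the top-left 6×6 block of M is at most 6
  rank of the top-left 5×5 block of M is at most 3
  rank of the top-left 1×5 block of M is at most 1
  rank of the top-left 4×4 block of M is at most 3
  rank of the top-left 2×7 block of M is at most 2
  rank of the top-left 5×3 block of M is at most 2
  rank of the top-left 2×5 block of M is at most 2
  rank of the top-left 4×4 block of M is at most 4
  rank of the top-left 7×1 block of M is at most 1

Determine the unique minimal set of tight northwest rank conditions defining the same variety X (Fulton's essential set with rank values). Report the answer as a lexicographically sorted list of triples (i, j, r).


Reconstructing r_w from the 17 given conditions:

  i=1: 1 | 1 | 1 | 1 | 1 | 1 | 1
  i=2: 1 | 1 | 1 | 2 | 2 | 2 | 2
  i=3: 1 | 2 | 2 | 3 | 3 | 3 | 3
  i=4: 1 | 2 | 2 | 3 | 3 | 3 | 4
  i=5: 1 | 2 | 2 | 3 | 3 | 4 | 5
  i=6: 1 | 2 | 3 | 4 | 4 | 5 | 6
  i=7: 1 | 2 | 3 | 4 | 5 | 6 | 7

giving w = (1, 4, 2, 7, 6, 3, 5) via Δ²R.

Fulton essential set (4 of the 7 Rothe cells):

[(2, 3, 1), (4, 6, 3), (5, 3, 2), (5, 5, 3)]


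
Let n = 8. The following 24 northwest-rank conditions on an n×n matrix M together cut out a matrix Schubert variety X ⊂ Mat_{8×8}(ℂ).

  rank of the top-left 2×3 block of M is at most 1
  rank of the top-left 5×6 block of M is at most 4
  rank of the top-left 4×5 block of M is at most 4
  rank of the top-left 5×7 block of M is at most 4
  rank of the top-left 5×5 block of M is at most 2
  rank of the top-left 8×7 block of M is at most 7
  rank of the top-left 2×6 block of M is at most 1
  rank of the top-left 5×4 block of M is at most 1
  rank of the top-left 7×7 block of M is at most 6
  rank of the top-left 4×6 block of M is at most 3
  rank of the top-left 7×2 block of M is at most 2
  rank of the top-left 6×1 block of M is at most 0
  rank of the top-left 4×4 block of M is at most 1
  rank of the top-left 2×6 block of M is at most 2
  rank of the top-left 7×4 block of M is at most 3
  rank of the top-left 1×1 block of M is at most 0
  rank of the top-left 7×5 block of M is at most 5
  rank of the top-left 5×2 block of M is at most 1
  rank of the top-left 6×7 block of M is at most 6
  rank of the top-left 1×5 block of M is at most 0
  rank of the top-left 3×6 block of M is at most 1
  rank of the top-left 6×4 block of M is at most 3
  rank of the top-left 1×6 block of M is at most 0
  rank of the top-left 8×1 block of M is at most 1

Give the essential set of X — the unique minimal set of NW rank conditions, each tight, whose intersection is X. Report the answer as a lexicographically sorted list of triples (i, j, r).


Reconstructing r_w from the 24 given conditions:

  i=1: 0, 0, 0, 0, 0, 0, 1, 1
  i=2: 0, 1, 1, 1, 1, 1, 2, 2
  i=3: 0, 1, 1, 1, 1, 1, 2, 3
  i=4: 0, 1, 1, 1, 2, 2, 3, 4
  i=5: 0, 1, 1, 1, 2, 3, 4, 5
  i=6: 0, 1, 2, 2, 3, 4, 5, 6
  i=7: 1, 2, 3, 3, 4, 5, 6, 7
  i=8: 1, 2, 3, 4, 5, 6, 7, 8

so w = (7, 2, 8, 5, 6, 3, 1, 4).

Rothe diagram D(w) (19 cells), 4 SE-corners (essential conditions):

[(1, 6, 0), (3, 6, 1), (5, 4, 1), (6, 1, 0)]


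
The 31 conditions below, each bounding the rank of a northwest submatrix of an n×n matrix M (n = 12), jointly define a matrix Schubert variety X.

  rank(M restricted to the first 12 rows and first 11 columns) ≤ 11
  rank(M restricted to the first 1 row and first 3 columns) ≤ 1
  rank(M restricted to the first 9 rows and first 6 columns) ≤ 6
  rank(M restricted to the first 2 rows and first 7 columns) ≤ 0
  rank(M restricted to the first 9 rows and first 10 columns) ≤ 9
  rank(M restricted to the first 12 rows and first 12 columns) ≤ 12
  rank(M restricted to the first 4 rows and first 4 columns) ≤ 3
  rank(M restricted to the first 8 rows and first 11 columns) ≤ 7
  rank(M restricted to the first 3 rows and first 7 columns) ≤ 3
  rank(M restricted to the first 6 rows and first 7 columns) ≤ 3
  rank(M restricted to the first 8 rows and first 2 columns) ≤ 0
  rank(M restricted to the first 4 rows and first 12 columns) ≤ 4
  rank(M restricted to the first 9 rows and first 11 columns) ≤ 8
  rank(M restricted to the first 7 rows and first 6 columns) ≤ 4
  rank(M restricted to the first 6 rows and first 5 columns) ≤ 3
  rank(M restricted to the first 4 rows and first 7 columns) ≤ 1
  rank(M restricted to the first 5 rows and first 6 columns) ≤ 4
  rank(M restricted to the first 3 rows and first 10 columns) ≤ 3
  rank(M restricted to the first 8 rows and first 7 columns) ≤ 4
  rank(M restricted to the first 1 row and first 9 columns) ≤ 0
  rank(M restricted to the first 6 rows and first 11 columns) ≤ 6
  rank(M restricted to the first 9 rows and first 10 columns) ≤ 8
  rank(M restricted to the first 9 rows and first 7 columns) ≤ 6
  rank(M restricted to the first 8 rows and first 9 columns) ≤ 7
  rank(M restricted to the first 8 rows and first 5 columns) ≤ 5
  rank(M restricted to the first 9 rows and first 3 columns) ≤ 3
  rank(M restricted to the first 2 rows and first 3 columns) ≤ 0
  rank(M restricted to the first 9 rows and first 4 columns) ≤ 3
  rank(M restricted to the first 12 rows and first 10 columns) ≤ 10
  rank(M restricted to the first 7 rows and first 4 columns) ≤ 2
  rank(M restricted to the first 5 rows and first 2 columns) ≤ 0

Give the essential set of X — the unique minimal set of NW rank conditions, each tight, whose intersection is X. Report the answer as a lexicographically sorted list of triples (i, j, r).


Recovering R(i,j) via the rank-extension bound from the 31 conditions:

  row 1: 0  0  0  0  0  0  0  0  0  1  1  1
  row 2: 0  0  0  0  0  0  0  1  1  2  2  2
  row 3: 0  0  1  1  1  1  1  2  2  3  3  3
  row 4: 0  0  1  1  1  1  1  2  3  4  4  4
  row 5: 0  0  1  2  2  2  2  3  4  5  5  5
  row 6: 0  0  1  2  3  3  3  4  5  6  6  6
  row 7: 0  0  1  2  3  4  4  5  6  7  7  7
  row 8: 0  0  1  2  3  4  4  5  6  7  7  8
  row 9: 1  1  2  3  4  5  5  6  7  8  8  9
  row 10: 1  2  3  4  5  6  6  7  8  9  9  10
  row 11: 1  2  3  4  5  6  7  8  9  10  10  11
  row 12: 1  2  3  4  5  6  7  8  9  10  11  12

giving w = (10, 8, 3, 9, 4, 5, 6, 12, 1, 2, 7, 11) via Δ²R.

|D(w)|=34, |Ess(w)|=6:

[(1, 9, 0), (2, 7, 0), (4, 7, 1), (8, 2, 0), (8, 7, 4), (8, 11, 7)]


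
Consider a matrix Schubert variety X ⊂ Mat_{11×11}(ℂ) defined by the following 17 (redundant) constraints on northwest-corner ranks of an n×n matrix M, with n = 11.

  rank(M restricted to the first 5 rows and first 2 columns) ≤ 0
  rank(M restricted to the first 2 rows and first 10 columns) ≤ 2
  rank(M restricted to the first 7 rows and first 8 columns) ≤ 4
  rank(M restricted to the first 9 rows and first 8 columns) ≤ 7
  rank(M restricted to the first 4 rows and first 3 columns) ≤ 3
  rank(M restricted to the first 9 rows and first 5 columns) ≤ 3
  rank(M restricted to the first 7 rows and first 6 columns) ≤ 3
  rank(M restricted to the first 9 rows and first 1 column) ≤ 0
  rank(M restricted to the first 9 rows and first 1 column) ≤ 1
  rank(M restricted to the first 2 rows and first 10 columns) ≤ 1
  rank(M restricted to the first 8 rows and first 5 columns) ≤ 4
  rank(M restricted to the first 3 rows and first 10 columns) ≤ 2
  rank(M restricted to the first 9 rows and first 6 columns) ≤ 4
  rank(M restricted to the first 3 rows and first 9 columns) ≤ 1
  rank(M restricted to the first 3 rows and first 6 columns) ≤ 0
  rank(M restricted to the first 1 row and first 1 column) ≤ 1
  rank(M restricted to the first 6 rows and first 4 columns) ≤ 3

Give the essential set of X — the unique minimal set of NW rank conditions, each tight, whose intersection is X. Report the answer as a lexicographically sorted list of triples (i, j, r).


Propagating the 17 rank bounds to every northwest block:

  row 1: 0  0  0  0  0  0  1  1  1  1  1
  row 2: 0  0  0  0  0  0  1  1  1  1  2
  row 3: 0  0  0  0  0  0  1  1  1  2  3
  row 4: 0  0  1  1  1  1  2  2  2  3  4
  row 5: 0  0  1  2  2  2  3  3  3  4  5
  row 6: 0  1  2  3  3  3  4  4  4  5  6
  row 7: 0  1  2  3  3  3  4  4  5  6  7
  row 8: 0  1  2  3  3  4  5  5  6  7  8
  row 9: 0  1  2  3  3  4  5  6  7  8  9
  row 10: 1  2  3  4  4  5  6  7  8  9  10
  row 11: 1  2  3  4  5  6  7  8  9  10  11

second differences of R give the permutation w = (7, 11, 10, 3, 4, 2, 9, 6, 8, 1, 5).

8 SE-corners of the 36-cell Rothe diagram give Ess(w):

[(2, 10, 1), (3, 6, 0), (3, 9, 1), (5, 2, 0), (7, 6, 3), (7, 8, 4), (9, 1, 0), (9, 5, 3)]


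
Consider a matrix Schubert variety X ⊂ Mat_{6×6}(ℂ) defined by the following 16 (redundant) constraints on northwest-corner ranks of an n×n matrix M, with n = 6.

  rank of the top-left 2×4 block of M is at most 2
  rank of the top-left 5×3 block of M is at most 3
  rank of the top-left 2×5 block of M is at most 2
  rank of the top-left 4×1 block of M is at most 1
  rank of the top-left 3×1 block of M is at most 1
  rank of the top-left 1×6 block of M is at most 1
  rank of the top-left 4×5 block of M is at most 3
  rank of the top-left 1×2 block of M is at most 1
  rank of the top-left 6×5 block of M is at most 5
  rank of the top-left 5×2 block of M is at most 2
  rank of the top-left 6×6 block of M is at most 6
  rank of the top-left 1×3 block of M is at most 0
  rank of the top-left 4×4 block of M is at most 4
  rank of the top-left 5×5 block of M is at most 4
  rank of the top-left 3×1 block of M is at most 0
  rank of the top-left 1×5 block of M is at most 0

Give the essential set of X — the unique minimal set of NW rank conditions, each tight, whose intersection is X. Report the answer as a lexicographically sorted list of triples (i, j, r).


Recovering R(i,j) via the rank-extension bound from the 16 conditions:

  row 1: 0, 0, 0, 0, 0, 1
  row 2: 0, 1, 1, 1, 1, 2
  row 3: 0, 1, 2, 2, 2, 3
  row 4: 1, 2, 3, 3, 3, 4
  row 5: 1, 2, 3, 4, 4, 5
  row 6: 1, 2, 3, 4, 5, 6

hence w(1..6) = (6, 2, 3, 1, 4, 5).

|D(w)|=7, |Ess(w)|=2:

[(1, 5, 0), (3, 1, 0)]


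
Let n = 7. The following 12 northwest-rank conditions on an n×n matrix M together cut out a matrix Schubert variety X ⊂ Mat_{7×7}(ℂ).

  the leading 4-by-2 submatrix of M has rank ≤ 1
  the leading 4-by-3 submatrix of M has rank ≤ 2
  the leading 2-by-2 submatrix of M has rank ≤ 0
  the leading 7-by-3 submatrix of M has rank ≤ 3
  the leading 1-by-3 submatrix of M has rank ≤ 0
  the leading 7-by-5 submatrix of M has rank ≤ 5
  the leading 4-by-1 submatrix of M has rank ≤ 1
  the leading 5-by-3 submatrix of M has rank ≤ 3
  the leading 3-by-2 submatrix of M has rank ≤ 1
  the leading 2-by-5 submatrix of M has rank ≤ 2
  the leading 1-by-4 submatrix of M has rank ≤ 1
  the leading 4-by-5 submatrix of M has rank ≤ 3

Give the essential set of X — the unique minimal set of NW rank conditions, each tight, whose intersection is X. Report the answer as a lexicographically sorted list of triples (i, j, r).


Computing R[i][j] = min implied NW-rank bound (n=7, 12 conditions):

  0, 0, 0, 1, 1, 1, 1
  0, 0, 1, 2, 2, 2, 2
  1, 1, 2, 3, 3, 3, 3
  1, 1, 2, 3, 3, 4, 4
  1, 2, 3, 4, 4, 5, 5
  1, 2, 3, 4, 5, 6, 6
  1, 2, 3, 4, 5, 6, 7

hence w(1..7) = (4, 3, 1, 6, 2, 5, 7).

ℓ(w)=7; the 4 essential cells (i,j,r):

[(1, 3, 0), (2, 2, 0), (4, 2, 1), (4, 5, 3)]


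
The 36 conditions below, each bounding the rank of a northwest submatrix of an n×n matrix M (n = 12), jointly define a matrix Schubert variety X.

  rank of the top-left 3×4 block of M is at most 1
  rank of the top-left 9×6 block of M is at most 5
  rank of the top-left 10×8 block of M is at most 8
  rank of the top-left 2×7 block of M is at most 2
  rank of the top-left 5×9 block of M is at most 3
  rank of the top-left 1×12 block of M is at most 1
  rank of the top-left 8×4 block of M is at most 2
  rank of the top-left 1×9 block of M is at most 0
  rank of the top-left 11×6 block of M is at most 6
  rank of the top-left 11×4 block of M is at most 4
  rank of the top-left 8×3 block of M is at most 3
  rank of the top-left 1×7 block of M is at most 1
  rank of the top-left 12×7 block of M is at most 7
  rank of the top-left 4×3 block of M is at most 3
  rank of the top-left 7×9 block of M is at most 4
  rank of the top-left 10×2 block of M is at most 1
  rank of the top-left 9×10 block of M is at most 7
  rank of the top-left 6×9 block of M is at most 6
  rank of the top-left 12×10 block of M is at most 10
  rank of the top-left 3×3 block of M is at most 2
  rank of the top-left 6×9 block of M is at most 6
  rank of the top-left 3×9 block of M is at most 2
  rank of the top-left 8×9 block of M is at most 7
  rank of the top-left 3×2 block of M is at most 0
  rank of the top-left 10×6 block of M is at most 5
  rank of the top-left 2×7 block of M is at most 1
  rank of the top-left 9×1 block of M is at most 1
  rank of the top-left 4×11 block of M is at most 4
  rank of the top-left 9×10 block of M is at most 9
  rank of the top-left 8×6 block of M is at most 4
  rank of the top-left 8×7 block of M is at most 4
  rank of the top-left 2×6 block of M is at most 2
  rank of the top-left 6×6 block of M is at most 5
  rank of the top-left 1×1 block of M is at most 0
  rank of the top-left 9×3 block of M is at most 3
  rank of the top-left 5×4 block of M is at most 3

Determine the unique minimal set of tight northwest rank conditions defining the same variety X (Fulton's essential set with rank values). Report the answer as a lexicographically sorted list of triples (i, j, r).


Computing R[i][j] = min implied NW-rank bound (n=12, 36 conditions):

  R[1]: 0 | 0 | 0 | 0 | 0 | 0 | 0 | 0 | 0 | 1 | 1 | 1
  R[2]: 0 | 0 | 1 | 1 | 1 | 1 | 1 | 1 | 1 | 2 | 2 | 2
  R[3]: 0 | 0 | 1 | 1 | 2 | 2 | 2 | 2 | 2 | 3 | 3 | 3
  R[4]: 1 | 1 | 2 | 2 | 3 | 3 | 3 | 3 | 3 | 4 | 4 | 4
  R[5]: 1 | 1 | 2 | 2 | 3 | 3 | 3 | 3 | 3 | 4 | 5 | 5
  R[6]: 1 | 1 | 2 | 2 | 3 | 4 | 4 | 4 | 4 | 5 | 6 | 6
  R[7]: 1 | 1 | 2 | 2 | 3 | 4 | 4 | 4 | 4 | 5 | 6 | 7
  R[8]: 1 | 1 | 2 | 2 | 3 | 4 | 4 | 5 | 5 | 6 | 7 | 8
  R[9]: 1 | 1 | 2 | 3 | 4 | 5 | 5 | 6 | 6 | 7 | 8 | 9
  R[10]: 1 | 1 | 2 | 3 | 4 | 5 | 6 | 7 | 7 | 8 | 9 | 10
  R[11]: 1 | 2 | 3 | 4 | 5 | 6 | 7 | 8 | 8 | 9 | 10 | 11
  R[12]: 1 | 2 | 3 | 4 | 5 | 6 | 7 | 8 | 9 | 10 | 11 | 12

reading off 1-entries of Δ²R: w = (10, 3, 5, 1, 11, 6, 12, 8, 4, 7, 2, 9).

Rothe diagram D(w) (32 cells), 8 SE-corners (essential conditions):

[(1, 9, 0), (3, 2, 0), (3, 4, 1), (5, 9, 3), (7, 9, 4), (8, 4, 2), (8, 7, 4), (10, 2, 1)]


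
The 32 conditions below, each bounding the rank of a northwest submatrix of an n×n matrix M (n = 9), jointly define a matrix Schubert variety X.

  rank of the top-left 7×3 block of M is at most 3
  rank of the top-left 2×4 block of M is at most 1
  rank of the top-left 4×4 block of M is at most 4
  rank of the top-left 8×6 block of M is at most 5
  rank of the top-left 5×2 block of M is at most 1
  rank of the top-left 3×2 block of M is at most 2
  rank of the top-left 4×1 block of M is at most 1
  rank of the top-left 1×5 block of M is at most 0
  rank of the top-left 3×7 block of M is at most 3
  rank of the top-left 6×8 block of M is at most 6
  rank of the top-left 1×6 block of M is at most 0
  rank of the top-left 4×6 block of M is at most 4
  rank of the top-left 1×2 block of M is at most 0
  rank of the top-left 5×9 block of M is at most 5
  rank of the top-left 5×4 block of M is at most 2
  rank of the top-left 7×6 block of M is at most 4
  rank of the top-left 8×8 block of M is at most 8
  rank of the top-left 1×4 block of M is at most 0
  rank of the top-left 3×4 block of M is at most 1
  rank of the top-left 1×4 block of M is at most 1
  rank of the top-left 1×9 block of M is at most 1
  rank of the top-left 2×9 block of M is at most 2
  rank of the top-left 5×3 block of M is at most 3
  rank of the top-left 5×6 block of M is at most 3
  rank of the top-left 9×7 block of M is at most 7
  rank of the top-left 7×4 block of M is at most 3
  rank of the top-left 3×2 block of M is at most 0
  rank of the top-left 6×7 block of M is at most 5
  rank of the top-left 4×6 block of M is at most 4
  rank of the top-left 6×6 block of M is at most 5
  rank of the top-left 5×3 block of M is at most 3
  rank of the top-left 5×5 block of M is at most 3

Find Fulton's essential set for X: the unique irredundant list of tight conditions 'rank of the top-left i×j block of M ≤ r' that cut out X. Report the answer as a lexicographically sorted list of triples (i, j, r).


Propagating the 32 rank bounds to every northwest block:

  i=1: 0  0  0  0  0  0  1  1  1
  i=2: 0  0  1  1  1  1  2  2  2
  i=3: 0  0  1  1  2  2  3  3  3
  i=4: 1  1  2  2  3  3  4  4  4
  i=5: 1  1  2  2  3  3  4  5  5
  i=6: 1  2  3  3  4  4  5  6  6
  i=7: 1  2  3  3  4  4  5  6  7
  i=8: 1  2  3  4  5  5  6  7  8
  i=9: 1  2  3  4  5  6  7  8  9

the unique w with this rank table is (7, 3, 5, 1, 8, 2, 9, 4, 6).

|D(w)|=16, |Ess(w)|=8:

[(1, 6, 0), (3, 2, 0), (3, 4, 1), (5, 2, 1), (5, 4, 2), (5, 6, 3), (7, 4, 3), (7, 6, 4)]


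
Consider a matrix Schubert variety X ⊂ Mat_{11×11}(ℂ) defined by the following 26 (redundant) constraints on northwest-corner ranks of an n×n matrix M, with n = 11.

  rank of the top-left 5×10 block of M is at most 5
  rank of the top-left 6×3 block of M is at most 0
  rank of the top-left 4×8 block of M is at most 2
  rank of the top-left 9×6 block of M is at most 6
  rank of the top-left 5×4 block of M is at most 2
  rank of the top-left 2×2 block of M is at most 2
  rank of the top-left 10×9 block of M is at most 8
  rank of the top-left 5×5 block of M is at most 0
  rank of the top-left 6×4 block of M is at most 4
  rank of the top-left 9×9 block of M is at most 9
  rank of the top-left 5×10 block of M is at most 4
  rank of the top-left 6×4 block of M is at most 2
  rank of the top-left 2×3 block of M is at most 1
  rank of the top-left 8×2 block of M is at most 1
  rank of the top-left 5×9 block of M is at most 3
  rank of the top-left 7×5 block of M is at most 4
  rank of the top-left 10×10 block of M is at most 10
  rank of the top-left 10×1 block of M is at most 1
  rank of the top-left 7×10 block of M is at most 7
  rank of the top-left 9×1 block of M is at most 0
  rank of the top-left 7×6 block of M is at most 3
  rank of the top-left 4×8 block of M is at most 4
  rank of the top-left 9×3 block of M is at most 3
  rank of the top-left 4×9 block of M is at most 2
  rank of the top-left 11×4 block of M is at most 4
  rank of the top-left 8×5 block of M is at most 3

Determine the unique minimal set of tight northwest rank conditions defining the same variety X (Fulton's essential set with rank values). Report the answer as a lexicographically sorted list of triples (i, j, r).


Rank table r_w(11×11) implied by the 26 constraints:

  0 0 0 0 0 1 1 1 1 1 1
  0 0 0 0 0 1 2 2 2 2 2
  0 0 0 0 0 1 2 2 2 3 3
  0 0 0 0 0 1 2 2 2 3 4
  0 0 0 0 0 1 2 3 3 4 5
  0 0 0 1 1 2 3 4 4 5 6
  0 1 1 2 2 3 4 5 5 6 7
  0 1 2 3 3 4 5 6 6 7 8
  0 1 2 3 4 5 6 7 7 8 9
  1 2 3 4 5 6 7 8 8 9 10
  1 2 3 4 5 6 7 8 9 10 11

the unique w with this rank table is (6, 7, 10, 11, 8, 4, 2, 3, 5, 1, 9).

D(w) has 35 cells with 4 SE-corners; essential set:

[(4, 9, 2), (5, 5, 0), (6, 3, 0), (9, 1, 0)]


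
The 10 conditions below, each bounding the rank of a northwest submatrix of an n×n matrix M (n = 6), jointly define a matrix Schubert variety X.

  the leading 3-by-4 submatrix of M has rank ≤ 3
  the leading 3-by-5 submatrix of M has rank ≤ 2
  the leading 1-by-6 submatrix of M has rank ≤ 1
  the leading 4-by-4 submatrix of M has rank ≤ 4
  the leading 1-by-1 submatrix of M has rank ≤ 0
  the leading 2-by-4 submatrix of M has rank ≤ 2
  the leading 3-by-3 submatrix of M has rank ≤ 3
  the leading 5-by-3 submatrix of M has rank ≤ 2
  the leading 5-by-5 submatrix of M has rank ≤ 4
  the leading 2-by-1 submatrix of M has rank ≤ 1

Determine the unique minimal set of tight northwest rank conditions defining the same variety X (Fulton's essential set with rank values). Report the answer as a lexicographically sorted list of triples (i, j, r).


The tightest implied rank at each (i,j), from the 10 conditions:

  i=1: 0, 1, 1, 1, 1, 1
  i=2: 1, 2, 2, 2, 2, 2
  i=3: 1, 2, 2, 2, 2, 3
  i=4: 1, 2, 2, 3, 3, 4
  i=5: 1, 2, 2, 3, 4, 5
  i=6: 1, 2, 3, 4, 5, 6

so w = (2, 1, 6, 4, 5, 3).

Rothe diagram D(w) (6 cells), 3 SE-corners (essential conditions):

[(1, 1, 0), (3, 5, 2), (5, 3, 2)]


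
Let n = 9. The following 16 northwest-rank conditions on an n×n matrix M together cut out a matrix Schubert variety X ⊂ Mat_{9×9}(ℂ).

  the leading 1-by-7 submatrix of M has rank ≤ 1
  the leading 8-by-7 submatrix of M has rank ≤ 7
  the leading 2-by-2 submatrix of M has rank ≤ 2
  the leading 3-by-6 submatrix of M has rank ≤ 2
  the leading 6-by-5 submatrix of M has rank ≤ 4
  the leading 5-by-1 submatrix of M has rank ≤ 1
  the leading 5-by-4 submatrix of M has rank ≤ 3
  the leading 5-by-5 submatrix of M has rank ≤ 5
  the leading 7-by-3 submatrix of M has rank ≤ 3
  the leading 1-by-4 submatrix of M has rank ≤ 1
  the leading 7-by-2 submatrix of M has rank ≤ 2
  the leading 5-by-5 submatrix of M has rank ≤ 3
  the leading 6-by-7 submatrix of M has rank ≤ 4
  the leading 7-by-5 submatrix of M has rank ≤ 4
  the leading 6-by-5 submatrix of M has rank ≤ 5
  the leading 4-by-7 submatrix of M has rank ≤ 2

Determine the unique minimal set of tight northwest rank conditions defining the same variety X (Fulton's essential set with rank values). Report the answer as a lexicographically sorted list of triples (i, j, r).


Reconstructing r_w from the 16 given conditions:

  1 | 1 | 1 | 1 | 1 | 1 | 1 | 1 | 1
  1 | 2 | 2 | 2 | 2 | 2 | 2 | 2 | 2
  1 | 2 | 2 | 2 | 2 | 2 | 2 | 3 | 3
  1 | 2 | 2 | 2 | 2 | 2 | 2 | 3 | 4
  1 | 2 | 3 | 3 | 3 | 3 | 3 | 4 | 5
  1 | 2 | 3 | 4 | 4 | 4 | 4 | 5 | 6
  1 | 2 | 3 | 4 | 4 | 5 | 5 | 6 | 7
  1 | 2 | 3 | 4 | 5 | 6 | 6 | 7 | 8
  1 | 2 | 3 | 4 | 5 | 6 | 7 | 8 | 9

so w = (1, 2, 8, 9, 3, 4, 6, 5, 7).

D(w) has 11 cells with 2 SE-corners; essential set:

[(4, 7, 2), (7, 5, 4)]


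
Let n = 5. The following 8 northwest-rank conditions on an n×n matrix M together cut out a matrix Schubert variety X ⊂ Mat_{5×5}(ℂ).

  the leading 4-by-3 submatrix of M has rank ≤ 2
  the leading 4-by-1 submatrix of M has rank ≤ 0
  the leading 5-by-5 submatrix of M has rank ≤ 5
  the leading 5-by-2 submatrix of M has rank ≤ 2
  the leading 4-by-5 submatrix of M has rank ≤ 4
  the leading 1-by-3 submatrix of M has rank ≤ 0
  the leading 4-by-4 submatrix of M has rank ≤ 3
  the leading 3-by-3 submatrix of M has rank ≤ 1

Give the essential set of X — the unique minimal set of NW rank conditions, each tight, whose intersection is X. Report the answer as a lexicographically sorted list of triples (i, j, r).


Computing R[i][j] = min implied NW-rank bound (n=5, 8 conditions):

  i=1: 0 | 0 | 0 | 1 | 1
  i=2: 0 | 1 | 1 | 2 | 2
  i=3: 0 | 1 | 1 | 2 | 3
  i=4: 0 | 1 | 2 | 3 | 4
  i=5: 1 | 2 | 3 | 4 | 5

second differences of R give the permutation w = (4, 2, 5, 3, 1).

Fulton essential set (3 of the 7 Rothe cells):

[(1, 3, 0), (3, 3, 1), (4, 1, 0)]


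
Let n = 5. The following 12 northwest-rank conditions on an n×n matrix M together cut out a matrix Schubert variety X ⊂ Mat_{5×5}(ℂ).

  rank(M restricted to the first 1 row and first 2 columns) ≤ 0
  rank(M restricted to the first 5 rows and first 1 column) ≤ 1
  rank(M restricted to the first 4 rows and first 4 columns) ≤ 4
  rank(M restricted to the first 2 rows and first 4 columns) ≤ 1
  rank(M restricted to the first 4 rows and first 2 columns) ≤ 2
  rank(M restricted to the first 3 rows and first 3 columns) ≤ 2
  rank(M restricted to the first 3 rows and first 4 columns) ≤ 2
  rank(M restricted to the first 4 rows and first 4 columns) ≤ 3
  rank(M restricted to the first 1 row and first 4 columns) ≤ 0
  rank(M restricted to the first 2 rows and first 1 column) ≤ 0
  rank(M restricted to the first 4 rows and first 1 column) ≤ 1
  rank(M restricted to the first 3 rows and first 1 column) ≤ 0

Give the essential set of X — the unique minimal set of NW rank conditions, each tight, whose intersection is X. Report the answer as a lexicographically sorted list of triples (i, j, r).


The tightest implied rank at each (i,j), from the 12 conditions:

  R[1]: 0 | 0 | 0 | 0 | 1
  R[2]: 0 | 1 | 1 | 1 | 2
  R[3]: 0 | 1 | 2 | 2 | 3
  R[4]: 1 | 2 | 3 | 3 | 4
  R[5]: 1 | 2 | 3 | 4 | 5

so w = (5, 2, 3, 1, 4).

D(w) has 6 cells with 2 SE-corners; essential set:

[(1, 4, 0), (3, 1, 0)]


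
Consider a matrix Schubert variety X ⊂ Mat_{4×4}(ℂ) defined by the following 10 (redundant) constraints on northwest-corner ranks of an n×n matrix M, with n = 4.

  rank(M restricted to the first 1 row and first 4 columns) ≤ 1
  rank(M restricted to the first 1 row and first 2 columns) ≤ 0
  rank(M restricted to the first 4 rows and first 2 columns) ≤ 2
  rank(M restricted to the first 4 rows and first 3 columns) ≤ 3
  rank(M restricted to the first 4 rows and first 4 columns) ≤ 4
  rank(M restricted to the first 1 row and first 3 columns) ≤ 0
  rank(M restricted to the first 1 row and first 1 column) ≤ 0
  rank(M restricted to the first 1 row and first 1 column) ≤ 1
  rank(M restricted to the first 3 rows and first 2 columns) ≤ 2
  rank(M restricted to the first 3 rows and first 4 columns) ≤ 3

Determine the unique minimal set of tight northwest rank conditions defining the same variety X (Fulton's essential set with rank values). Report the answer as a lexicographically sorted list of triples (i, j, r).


Recovering R(i,j) via the rank-extension bound from the 10 conditions:

  i=1: 0, 0, 0, 1
  i=2: 1, 1, 1, 2
  i=3: 1, 2, 2, 3
  i=4: 1, 2, 3, 4

the unique w with this rank table is (4, 1, 2, 3).

Rothe diagram D(w) (3 cells), 1 SE-corner (essential condition):

[(1, 3, 0)]


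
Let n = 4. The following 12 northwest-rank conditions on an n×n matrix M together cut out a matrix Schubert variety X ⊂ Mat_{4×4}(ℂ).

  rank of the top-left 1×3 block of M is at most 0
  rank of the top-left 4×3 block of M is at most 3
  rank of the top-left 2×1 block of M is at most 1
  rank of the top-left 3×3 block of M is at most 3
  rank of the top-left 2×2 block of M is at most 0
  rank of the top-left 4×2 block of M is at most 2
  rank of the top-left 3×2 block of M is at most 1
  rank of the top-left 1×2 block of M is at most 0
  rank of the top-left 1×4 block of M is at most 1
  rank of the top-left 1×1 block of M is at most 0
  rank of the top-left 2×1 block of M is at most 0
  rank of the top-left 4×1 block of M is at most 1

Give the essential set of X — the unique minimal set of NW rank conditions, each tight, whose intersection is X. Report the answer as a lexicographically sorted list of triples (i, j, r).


The tightest implied rank at each (i,j), from the 12 conditions:

  i=1: 0  0  0  1
  i=2: 0  0  1  2
  i=3: 1  1  2  3
  i=4: 1  2  3  4

giving w = (4, 3, 1, 2) via Δ²R.

Rothe diagram D(w) (5 cells), 2 SE-corners (essential conditions):

[(1, 3, 0), (2, 2, 0)]
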